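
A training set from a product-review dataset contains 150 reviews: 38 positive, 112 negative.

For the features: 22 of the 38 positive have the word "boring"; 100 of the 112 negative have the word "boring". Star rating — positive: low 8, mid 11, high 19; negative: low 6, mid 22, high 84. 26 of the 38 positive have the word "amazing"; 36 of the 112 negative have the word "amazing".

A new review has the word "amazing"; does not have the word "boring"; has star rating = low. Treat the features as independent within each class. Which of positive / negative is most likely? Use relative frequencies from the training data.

positive

positive: (38/150) × (16/38) × (8/38) × (26/38) ≈ 0.0153647
negative: (112/150) × (12/112) × (6/112) × (36/112) ≈ 0.00137755
Highest score → positive.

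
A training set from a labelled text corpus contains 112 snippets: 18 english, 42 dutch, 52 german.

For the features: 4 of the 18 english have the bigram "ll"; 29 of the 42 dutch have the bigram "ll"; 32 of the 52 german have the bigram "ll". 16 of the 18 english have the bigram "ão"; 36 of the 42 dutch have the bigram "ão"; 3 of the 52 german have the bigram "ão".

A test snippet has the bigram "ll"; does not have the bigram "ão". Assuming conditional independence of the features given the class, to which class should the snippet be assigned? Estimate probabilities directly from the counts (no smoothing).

english: (18/112) × (4/18) × (2/18) ≈ 0.00396825
dutch: (42/112) × (29/42) × (6/42) ≈ 0.0369898
german: (52/112) × (32/52) × (49/52) ≈ 0.269231
Highest score → german.

german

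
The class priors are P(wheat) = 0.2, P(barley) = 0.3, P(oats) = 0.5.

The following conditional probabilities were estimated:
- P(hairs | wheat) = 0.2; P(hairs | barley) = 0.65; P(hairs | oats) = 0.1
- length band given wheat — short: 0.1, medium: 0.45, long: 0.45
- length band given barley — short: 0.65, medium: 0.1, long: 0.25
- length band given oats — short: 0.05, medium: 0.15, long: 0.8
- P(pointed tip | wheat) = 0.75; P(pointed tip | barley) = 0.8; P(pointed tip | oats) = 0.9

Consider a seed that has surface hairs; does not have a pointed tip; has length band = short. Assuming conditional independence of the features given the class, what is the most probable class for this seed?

wheat: 0.2 × 0.2 × 0.1 × (1−0.75) = 0.001
barley: 0.3 × 0.65 × 0.65 × (1−0.8) = 0.02535
oats: 0.5 × 0.1 × 0.05 × (1−0.9) = 0.00025
Highest score → barley.

barley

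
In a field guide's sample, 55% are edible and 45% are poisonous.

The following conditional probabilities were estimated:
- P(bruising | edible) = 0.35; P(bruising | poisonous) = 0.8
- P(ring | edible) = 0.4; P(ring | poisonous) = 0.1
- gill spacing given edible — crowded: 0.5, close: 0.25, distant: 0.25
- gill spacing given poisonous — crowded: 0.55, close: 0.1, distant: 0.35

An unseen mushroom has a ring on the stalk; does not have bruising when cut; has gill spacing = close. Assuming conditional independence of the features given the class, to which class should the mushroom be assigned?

edible: 0.55 × (1−0.35) × 0.4 × 0.25 = 0.03575
poisonous: 0.45 × (1−0.8) × 0.1 × 0.1 = 0.0009
Highest score → edible.

edible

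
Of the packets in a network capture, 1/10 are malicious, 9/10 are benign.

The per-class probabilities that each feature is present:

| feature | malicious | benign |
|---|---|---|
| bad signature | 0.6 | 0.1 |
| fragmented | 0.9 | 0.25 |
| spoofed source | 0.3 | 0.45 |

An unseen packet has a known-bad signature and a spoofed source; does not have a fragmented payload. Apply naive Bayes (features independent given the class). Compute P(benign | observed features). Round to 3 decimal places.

0.944

malicious: 0.1 × 0.6 × (1−0.9) × 0.3 = 0.0018
benign: 0.9 × 0.1 × (1−0.25) × 0.45 = 0.030375
P(benign | x) = 0.030375 / 0.032175 ≈ 0.944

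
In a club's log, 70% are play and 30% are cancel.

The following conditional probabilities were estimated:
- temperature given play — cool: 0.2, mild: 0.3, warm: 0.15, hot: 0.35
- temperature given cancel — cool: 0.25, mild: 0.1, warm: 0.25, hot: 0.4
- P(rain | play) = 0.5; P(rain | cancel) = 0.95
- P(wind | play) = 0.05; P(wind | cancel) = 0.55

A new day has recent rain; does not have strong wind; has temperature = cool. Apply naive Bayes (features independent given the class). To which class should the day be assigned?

play

play: 0.7 × 0.2 × 0.5 × (1−0.05) = 0.0665
cancel: 0.3 × 0.25 × 0.95 × (1−0.55) = 0.0320625
Highest score → play.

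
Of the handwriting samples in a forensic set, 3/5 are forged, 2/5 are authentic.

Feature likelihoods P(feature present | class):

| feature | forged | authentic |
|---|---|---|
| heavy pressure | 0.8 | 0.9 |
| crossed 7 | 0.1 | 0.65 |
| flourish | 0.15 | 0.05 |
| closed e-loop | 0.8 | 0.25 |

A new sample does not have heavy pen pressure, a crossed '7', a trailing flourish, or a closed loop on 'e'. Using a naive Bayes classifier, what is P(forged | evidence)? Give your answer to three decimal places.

0.648

forged: 0.6 × (1−0.8) × (1−0.1) × (1−0.15) × (1−0.8) = 0.01836
authentic: 0.4 × (1−0.9) × (1−0.65) × (1−0.05) × (1−0.25) = 0.009975
P(forged | x) = 0.01836 / 0.028335 ≈ 0.648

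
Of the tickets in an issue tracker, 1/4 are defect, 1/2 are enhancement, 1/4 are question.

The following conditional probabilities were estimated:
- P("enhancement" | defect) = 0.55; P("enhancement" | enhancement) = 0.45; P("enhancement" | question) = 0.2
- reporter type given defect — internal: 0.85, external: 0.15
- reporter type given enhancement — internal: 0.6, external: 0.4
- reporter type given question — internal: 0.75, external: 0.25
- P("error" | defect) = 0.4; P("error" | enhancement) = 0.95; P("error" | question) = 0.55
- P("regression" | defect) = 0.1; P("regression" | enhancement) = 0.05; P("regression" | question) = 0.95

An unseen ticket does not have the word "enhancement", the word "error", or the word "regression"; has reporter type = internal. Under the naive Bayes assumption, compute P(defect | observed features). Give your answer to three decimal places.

defect: 0.25 × (1−0.55) × 0.85 × (1−0.4) × (1−0.1) = 0.0516375
enhancement: 0.5 × (1−0.45) × 0.6 × (1−0.95) × (1−0.05) = 0.0078375
question: 0.25 × (1−0.2) × 0.75 × (1−0.55) × (1−0.95) = 0.003375
P(defect | x) = 0.0516375 / 0.06285 ≈ 0.822

0.822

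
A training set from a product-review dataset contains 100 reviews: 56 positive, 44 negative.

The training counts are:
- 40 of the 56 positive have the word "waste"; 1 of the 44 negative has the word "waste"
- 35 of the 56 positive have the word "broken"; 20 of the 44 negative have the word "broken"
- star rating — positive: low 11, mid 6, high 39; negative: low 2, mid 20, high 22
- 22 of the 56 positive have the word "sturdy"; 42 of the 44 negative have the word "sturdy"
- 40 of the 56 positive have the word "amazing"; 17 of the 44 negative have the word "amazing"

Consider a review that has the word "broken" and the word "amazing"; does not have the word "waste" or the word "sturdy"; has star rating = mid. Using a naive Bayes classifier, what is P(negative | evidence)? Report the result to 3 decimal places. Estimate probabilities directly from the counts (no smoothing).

positive: (56/100) × (16/56) × (35/56) × (6/56) × (34/56) × (40/56) ≈ 0.0046465
negative: (44/100) × (43/44) × (20/44) × (20/44) × (2/44) × (17/44) ≈ 0.00156026
P(negative | x) = 0.00156026 / 0.00620676 ≈ 0.251

0.251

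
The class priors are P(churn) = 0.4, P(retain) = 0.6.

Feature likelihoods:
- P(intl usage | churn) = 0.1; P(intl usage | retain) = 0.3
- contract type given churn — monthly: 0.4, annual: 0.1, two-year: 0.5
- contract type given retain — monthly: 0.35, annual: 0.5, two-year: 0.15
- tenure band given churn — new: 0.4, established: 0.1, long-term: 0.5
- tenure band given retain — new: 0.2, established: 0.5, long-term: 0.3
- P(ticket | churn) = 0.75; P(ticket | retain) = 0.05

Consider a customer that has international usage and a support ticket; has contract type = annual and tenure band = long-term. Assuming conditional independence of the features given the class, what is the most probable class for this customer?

churn

churn: 0.4 × 0.1 × 0.1 × 0.5 × 0.75 = 0.0015
retain: 0.6 × 0.3 × 0.5 × 0.3 × 0.05 = 0.00135
Highest score → churn.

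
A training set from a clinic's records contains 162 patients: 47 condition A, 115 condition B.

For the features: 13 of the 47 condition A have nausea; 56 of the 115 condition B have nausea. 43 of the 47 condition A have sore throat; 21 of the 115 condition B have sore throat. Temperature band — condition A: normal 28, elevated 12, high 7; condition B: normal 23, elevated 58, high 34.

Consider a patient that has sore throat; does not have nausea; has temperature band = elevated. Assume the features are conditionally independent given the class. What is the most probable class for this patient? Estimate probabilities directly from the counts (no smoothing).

condition A: (47/162) × (34/47) × (43/47) × (12/47) ≈ 0.049025
condition B: (115/162) × (59/115) × (21/115) × (58/115) ≈ 0.033542
Highest score → condition A.

condition A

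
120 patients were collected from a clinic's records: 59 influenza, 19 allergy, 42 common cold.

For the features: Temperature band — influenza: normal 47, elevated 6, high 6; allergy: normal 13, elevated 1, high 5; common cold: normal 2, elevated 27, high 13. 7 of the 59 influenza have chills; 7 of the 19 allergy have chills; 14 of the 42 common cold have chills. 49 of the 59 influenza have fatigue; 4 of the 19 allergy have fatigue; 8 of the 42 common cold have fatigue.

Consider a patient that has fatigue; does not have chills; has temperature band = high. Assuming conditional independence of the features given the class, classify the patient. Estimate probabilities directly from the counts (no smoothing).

influenza

influenza: (59/120) × (6/59) × (52/59) × (49/59) ≈ 0.0365987
allergy: (19/120) × (5/19) × (12/19) × (4/19) ≈ 0.00554017
common cold: (42/120) × (13/42) × (28/42) × (8/42) ≈ 0.0137566
Highest score → influenza.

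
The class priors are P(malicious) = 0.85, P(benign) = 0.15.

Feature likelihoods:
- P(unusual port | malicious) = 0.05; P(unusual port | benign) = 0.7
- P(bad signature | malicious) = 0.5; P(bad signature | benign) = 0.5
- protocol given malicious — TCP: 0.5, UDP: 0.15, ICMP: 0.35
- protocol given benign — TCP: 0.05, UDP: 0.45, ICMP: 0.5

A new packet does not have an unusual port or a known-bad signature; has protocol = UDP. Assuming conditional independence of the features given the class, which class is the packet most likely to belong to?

malicious: 0.85 × (1−0.05) × (1−0.5) × 0.15 = 0.0605625
benign: 0.15 × (1−0.7) × (1−0.5) × 0.45 = 0.010125
Highest score → malicious.

malicious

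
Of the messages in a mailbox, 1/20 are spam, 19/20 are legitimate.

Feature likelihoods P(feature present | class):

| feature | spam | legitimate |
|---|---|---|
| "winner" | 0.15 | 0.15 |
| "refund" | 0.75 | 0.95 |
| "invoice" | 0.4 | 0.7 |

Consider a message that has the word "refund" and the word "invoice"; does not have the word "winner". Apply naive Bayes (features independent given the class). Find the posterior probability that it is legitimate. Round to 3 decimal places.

spam: 0.05 × (1−0.15) × 0.75 × 0.4 = 0.01275
legitimate: 0.95 × (1−0.15) × 0.95 × 0.7 = 0.5369875
P(legitimate | x) = 0.5369875 / 0.5497375 ≈ 0.977

0.977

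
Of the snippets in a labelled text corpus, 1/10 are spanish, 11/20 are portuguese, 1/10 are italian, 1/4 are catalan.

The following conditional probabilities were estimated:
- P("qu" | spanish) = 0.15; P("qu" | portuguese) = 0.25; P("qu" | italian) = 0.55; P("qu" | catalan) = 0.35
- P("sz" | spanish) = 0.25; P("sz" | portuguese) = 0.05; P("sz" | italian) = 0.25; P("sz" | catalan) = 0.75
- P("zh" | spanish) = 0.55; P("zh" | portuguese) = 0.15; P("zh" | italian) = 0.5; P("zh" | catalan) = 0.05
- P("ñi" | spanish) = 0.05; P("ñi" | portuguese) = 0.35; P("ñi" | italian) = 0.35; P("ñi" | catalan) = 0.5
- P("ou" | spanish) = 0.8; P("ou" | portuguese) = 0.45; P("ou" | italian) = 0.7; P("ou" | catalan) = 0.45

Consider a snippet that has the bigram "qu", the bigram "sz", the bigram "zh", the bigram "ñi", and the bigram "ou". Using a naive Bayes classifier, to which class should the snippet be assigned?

spanish: 0.1 × 0.15 × 0.25 × 0.55 × 0.05 × 0.8 = 0.0000825
portuguese: 0.55 × 0.25 × 0.05 × 0.15 × 0.35 × 0.45 = 0.000162421875
italian: 0.1 × 0.55 × 0.25 × 0.5 × 0.35 × 0.7 = 0.001684375
catalan: 0.25 × 0.35 × 0.75 × 0.05 × 0.5 × 0.45 = 0.00073828125
Highest score → italian.

italian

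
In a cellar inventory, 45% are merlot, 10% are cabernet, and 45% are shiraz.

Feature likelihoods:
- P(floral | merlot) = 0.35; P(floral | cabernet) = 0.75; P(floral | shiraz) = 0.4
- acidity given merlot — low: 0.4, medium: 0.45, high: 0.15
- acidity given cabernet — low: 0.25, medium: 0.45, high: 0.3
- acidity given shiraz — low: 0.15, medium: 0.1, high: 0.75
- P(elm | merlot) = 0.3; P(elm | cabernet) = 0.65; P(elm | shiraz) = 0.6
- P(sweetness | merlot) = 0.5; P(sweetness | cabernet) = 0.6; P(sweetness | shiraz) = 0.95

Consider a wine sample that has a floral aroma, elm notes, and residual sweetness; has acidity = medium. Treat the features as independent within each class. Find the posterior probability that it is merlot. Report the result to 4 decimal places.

merlot: 0.45 × 0.35 × 0.45 × 0.3 × 0.5 = 0.01063125
cabernet: 0.1 × 0.75 × 0.45 × 0.65 × 0.6 = 0.0131625
shiraz: 0.45 × 0.4 × 0.1 × 0.6 × 0.95 = 0.01026
P(merlot | x) = 0.01063125 / 0.03405375 ≈ 0.3122

0.3122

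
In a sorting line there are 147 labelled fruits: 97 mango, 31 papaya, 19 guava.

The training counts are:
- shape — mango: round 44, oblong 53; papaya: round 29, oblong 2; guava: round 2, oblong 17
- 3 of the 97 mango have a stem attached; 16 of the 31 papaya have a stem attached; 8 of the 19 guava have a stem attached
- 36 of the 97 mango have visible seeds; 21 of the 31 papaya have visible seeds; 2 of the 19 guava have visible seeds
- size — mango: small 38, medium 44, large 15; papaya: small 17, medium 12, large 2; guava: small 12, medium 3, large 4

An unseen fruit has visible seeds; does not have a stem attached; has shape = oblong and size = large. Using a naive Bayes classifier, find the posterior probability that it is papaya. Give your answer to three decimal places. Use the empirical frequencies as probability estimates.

0.013

mango: (97/147) × (53/97) × (94/97) × (36/97) × (15/97) ≈ 0.0200523
papaya: (31/147) × (2/31) × (15/31) × (21/31) × (2/31) ≈ 0.000287719
guava: (19/147) × (17/19) × (11/19) × (2/19) × (4/19) ≈ 0.00148373
P(papaya | x) = 0.000287719 / 0.021823749 ≈ 0.013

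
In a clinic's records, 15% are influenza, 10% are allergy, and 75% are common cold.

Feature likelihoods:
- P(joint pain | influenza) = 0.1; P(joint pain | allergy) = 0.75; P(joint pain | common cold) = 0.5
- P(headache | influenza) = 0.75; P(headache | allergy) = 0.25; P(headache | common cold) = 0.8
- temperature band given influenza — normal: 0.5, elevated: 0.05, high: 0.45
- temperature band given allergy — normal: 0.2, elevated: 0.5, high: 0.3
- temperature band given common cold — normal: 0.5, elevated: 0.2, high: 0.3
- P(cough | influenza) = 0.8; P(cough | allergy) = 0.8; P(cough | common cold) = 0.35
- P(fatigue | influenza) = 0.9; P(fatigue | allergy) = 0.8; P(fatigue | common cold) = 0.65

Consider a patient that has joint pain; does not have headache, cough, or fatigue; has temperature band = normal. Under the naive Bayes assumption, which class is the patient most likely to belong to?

influenza: 0.15 × 0.1 × (1−0.75) × 0.5 × (1−0.8) × (1−0.9) = 0.0000375
allergy: 0.1 × 0.75 × (1−0.25) × 0.2 × (1−0.8) × (1−0.8) = 0.00045
common cold: 0.75 × 0.5 × (1−0.8) × 0.5 × (1−0.35) × (1−0.65) = 0.00853125
Highest score → common cold.

common cold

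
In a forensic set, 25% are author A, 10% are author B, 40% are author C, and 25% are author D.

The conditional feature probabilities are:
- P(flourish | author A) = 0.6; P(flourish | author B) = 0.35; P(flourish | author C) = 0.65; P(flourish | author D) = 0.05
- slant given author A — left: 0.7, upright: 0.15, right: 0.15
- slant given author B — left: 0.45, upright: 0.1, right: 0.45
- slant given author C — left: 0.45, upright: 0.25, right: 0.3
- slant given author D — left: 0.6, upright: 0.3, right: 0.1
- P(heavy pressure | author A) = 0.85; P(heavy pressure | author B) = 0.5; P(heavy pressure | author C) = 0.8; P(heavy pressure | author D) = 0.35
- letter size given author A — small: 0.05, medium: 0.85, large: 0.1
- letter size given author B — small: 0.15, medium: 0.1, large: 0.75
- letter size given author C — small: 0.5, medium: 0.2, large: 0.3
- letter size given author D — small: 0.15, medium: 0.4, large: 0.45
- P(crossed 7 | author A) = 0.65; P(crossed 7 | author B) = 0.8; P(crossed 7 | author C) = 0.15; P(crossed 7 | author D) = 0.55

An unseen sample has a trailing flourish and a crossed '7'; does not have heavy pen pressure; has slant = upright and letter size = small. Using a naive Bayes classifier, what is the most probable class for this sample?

author A: 0.25 × 0.6 × 0.15 × (1−0.85) × 0.05 × 0.65 = 0.0001096875
author B: 0.1 × 0.35 × 0.1 × (1−0.5) × 0.15 × 0.8 = 0.00021
author C: 0.4 × 0.65 × 0.25 × (1−0.8) × 0.5 × 0.15 = 0.000975
author D: 0.25 × 0.05 × 0.3 × (1−0.35) × 0.15 × 0.55 = 0.00020109375
Highest score → author C.

author C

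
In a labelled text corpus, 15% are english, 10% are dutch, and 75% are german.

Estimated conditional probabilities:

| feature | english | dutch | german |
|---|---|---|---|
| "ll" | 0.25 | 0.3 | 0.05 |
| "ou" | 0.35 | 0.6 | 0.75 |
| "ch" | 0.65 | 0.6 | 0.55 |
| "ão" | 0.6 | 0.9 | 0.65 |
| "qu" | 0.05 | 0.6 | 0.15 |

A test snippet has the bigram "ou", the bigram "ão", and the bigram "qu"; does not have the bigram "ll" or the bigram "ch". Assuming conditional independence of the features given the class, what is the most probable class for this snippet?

german

english: 0.15 × (1−0.25) × 0.35 × (1−0.65) × 0.6 × 0.05 = 0.0004134375
dutch: 0.1 × (1−0.3) × 0.6 × (1−0.6) × 0.9 × 0.6 = 0.009072
german: 0.75 × (1−0.05) × 0.75 × (1−0.55) × 0.65 × 0.15 = 0.023445703125
Highest score → german.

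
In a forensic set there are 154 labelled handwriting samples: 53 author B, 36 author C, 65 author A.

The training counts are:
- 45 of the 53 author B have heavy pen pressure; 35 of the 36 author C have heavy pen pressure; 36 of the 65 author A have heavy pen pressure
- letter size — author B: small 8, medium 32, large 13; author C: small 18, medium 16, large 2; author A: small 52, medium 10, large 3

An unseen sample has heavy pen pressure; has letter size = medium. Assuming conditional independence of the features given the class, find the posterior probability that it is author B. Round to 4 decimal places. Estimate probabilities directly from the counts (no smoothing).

0.5629

author B: (53/154) × (45/53) × (32/53) ≈ 0.176427
author C: (36/154) × (35/36) × (16/36) ≈ 0.10101
author A: (65/154) × (36/65) × (10/65) ≈ 0.035964
P(author B | x) = 0.176427 / 0.313401 ≈ 0.5629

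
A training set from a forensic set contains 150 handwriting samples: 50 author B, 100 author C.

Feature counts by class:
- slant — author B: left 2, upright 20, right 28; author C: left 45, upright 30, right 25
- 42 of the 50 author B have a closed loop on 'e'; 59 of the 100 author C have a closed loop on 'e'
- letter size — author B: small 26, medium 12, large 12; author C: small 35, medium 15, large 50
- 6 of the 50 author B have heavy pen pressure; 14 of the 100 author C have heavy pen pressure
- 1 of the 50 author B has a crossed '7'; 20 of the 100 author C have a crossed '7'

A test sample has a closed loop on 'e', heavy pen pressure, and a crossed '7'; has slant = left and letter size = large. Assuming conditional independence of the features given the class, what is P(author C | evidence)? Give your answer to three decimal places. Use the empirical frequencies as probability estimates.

0.997

author B: (50/150) × (2/50) × (42/50) × (12/50) × (6/50) × (1/50) = 0.0000064512
author C: (100/150) × (45/100) × (59/100) × (50/100) × (14/100) × (20/100) = 0.002478
P(author C | x) = 0.002478 / 0.0024844512 ≈ 0.997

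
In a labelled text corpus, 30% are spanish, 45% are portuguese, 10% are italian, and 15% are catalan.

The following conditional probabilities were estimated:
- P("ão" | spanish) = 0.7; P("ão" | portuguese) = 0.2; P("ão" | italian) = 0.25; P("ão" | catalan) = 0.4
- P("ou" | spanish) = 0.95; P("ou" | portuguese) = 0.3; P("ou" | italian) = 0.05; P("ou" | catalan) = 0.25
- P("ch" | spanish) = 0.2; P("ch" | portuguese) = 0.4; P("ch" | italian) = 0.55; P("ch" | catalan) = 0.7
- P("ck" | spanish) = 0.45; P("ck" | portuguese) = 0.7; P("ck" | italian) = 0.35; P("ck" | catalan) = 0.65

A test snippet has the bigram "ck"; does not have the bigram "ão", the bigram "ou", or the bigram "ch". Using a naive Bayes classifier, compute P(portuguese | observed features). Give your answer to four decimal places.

0.8028

spanish: 0.3 × (1−0.7) × (1−0.95) × (1−0.2) × 0.45 = 0.00162
portuguese: 0.45 × (1−0.2) × (1−0.3) × (1−0.4) × 0.7 = 0.10584
italian: 0.1 × (1−0.25) × (1−0.05) × (1−0.55) × 0.35 = 0.011221875
catalan: 0.15 × (1−0.4) × (1−0.25) × (1−0.7) × 0.65 = 0.0131625
P(portuguese | x) = 0.10584 / 0.131844375 ≈ 0.8028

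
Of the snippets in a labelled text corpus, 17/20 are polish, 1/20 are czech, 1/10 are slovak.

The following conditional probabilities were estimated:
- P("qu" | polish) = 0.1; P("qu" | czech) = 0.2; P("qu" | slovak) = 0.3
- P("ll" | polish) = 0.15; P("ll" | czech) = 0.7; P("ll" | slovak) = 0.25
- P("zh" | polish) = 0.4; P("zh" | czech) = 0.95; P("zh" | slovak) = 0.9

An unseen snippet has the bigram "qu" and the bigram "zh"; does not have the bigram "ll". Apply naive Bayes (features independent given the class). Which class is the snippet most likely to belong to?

polish

polish: 0.85 × 0.1 × (1−0.15) × 0.4 = 0.0289
czech: 0.05 × 0.2 × (1−0.7) × 0.95 = 0.00285
slovak: 0.1 × 0.3 × (1−0.25) × 0.9 = 0.02025
Highest score → polish.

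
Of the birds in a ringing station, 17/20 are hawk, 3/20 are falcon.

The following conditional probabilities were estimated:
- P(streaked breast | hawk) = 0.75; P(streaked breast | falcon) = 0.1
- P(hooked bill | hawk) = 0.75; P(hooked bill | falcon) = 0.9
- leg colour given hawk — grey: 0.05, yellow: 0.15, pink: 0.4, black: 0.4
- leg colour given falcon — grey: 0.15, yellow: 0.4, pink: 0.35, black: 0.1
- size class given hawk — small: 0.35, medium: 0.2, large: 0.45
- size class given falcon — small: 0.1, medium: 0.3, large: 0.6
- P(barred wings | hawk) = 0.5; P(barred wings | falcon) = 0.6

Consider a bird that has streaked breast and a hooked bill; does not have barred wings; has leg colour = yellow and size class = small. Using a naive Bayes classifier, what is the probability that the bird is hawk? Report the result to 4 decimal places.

0.9831

hawk: 0.85 × 0.75 × 0.75 × 0.15 × 0.35 × (1−0.5) = 0.01255078125
falcon: 0.15 × 0.1 × 0.9 × 0.4 × 0.1 × (1−0.6) = 0.000216
P(hawk | x) = 0.01255078125 / 0.01276678125 ≈ 0.9831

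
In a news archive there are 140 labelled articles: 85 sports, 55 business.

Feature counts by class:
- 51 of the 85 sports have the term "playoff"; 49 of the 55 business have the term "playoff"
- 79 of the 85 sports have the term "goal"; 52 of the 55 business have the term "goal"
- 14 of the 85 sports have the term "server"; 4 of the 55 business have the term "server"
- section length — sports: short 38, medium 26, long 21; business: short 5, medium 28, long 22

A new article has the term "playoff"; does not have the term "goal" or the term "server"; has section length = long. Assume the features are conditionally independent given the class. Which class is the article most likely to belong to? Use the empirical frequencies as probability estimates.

sports: (85/140) × (51/85) × (6/85) × (71/85) × (21/85) ≈ 0.00530657
business: (55/140) × (49/55) × (3/55) × (51/55) × (22/55) ≈ 0.00708099
Highest score → business.

business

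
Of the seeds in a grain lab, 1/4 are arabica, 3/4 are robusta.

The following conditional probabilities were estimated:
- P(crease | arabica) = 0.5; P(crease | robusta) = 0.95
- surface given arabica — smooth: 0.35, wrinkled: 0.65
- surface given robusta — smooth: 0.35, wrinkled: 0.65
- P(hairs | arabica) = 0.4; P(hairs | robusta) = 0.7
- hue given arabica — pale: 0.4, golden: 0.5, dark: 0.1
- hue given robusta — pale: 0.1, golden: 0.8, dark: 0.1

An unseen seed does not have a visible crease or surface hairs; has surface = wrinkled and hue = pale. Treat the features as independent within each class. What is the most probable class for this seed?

arabica: 0.25 × (1−0.5) × 0.65 × (1−0.4) × 0.4 = 0.0195
robusta: 0.75 × (1−0.95) × 0.65 × (1−0.7) × 0.1 = 0.00073125
Highest score → arabica.

arabica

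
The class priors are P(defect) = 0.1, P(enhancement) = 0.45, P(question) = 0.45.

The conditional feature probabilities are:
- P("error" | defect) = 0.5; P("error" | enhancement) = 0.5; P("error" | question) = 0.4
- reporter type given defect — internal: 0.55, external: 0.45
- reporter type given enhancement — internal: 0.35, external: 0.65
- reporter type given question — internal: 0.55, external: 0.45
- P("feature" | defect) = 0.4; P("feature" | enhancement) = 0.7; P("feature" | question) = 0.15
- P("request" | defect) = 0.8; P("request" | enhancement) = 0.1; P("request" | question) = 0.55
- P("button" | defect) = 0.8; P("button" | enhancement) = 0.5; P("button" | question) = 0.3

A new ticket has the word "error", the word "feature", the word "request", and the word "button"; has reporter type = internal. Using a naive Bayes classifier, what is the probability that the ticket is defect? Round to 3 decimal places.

0.575

defect: 0.1 × 0.5 × 0.55 × 0.4 × 0.8 × 0.8 = 0.00704
enhancement: 0.45 × 0.5 × 0.35 × 0.7 × 0.1 × 0.5 = 0.00275625
question: 0.45 × 0.4 × 0.55 × 0.15 × 0.55 × 0.3 = 0.00245025
P(defect | x) = 0.00704 / 0.0122465 ≈ 0.575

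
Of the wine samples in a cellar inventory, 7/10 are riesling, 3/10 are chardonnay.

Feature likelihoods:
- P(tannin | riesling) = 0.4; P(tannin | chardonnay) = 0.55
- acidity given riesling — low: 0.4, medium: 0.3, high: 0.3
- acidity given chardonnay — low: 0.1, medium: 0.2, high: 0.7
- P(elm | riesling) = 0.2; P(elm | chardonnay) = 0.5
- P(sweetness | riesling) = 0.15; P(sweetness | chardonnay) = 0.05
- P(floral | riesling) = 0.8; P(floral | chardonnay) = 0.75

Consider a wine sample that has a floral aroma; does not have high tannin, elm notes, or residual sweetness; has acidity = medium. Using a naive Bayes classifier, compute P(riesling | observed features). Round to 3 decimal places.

riesling: 0.7 × (1−0.4) × 0.3 × (1−0.2) × (1−0.15) × 0.8 = 0.068544
chardonnay: 0.3 × (1−0.55) × 0.2 × (1−0.5) × (1−0.05) × 0.75 = 0.00961875
P(riesling | x) = 0.068544 / 0.07816275 ≈ 0.877

0.877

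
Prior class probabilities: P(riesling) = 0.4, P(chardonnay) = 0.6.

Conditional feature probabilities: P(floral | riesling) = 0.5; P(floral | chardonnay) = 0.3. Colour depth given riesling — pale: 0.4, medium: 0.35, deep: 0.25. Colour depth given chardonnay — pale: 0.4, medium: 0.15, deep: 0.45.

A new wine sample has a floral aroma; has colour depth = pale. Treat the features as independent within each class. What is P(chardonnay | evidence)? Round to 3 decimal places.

riesling: 0.4 × 0.5 × 0.4 = 0.08
chardonnay: 0.6 × 0.3 × 0.4 = 0.072
P(chardonnay | x) = 0.072 / 0.152 ≈ 0.474

0.474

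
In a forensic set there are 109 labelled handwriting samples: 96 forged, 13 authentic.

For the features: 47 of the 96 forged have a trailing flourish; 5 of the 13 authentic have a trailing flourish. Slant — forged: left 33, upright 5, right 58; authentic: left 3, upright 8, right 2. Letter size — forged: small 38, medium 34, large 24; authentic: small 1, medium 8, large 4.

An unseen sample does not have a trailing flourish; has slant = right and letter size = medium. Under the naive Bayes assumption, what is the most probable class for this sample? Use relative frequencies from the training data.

forged: (96/109) × (49/96) × (58/96) × (34/96) ≈ 0.0961909
authentic: (13/109) × (8/13) × (2/13) × (8/13) ≈ 0.00694859
Highest score → forged.

forged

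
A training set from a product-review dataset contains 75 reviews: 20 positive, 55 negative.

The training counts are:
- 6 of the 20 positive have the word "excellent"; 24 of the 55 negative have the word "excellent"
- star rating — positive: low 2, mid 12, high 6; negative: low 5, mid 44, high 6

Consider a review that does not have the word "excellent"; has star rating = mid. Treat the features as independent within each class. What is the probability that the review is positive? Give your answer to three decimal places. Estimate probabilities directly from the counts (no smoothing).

0.253

positive: (20/75) × (14/20) × (12/20) = 0.112
negative: (55/75) × (31/55) × (44/55) ≈ 0.330667
P(positive | x) = 0.112 / 0.442667 ≈ 0.253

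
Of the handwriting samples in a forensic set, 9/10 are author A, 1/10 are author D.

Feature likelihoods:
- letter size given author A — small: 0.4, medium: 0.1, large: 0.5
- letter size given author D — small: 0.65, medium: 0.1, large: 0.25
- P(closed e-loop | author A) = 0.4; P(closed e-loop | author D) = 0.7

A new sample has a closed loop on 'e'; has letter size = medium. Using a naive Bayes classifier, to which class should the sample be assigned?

author A: 0.9 × 0.1 × 0.4 = 0.036
author D: 0.1 × 0.1 × 0.7 = 0.007
Highest score → author A.

author A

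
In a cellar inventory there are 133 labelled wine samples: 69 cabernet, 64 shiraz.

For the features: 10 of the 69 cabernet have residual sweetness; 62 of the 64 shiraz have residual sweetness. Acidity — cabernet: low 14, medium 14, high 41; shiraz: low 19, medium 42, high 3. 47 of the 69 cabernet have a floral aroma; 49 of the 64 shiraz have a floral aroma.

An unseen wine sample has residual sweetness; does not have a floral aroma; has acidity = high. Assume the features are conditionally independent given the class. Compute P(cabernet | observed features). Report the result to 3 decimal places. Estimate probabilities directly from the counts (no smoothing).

cabernet: (69/133) × (10/69) × (41/69) × (22/69) ≈ 0.0142448
shiraz: (64/133) × (62/64) × (3/64) × (15/64) ≈ 0.00512145
P(cabernet | x) = 0.0142448 / 0.01936625 ≈ 0.736

0.736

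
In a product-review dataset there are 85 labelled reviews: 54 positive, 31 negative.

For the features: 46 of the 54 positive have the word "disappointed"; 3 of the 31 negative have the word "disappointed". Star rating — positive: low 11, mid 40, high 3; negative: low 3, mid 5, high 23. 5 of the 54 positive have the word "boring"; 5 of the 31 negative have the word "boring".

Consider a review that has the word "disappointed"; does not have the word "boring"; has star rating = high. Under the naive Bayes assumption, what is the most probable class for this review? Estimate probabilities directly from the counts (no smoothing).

positive

positive: (54/85) × (46/54) × (3/54) × (49/54) ≈ 0.0272815
negative: (31/85) × (3/31) × (23/31) × (26/31) ≈ 0.0219624
Highest score → positive.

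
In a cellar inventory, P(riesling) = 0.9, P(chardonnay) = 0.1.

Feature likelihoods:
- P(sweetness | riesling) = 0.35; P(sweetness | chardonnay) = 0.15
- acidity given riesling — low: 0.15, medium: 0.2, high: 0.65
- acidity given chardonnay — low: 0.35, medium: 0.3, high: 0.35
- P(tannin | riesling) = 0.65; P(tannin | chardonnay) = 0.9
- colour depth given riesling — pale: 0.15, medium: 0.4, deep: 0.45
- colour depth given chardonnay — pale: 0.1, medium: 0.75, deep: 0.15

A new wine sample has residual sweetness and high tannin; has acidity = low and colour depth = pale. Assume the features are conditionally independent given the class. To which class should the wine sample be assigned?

riesling

riesling: 0.9 × 0.35 × 0.15 × 0.65 × 0.15 = 0.004606875
chardonnay: 0.1 × 0.15 × 0.35 × 0.9 × 0.1 = 0.0004725
Highest score → riesling.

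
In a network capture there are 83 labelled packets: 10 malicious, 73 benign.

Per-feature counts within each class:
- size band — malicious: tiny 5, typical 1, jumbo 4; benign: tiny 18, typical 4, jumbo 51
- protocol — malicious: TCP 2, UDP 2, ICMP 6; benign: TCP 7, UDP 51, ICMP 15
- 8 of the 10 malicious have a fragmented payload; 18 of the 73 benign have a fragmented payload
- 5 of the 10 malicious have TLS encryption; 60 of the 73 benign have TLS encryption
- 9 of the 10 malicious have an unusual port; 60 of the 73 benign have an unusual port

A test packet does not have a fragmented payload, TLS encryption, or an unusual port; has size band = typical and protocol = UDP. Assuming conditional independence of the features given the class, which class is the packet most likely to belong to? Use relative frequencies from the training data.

malicious: (10/83) × (1/10) × (2/10) × (2/10) × (5/10) × (1/10) ≈ 0.0000240964
benign: (73/83) × (4/73) × (51/73) × (55/73) × (13/73) × (13/73) ≈ 0.00080447
Highest score → benign.

benign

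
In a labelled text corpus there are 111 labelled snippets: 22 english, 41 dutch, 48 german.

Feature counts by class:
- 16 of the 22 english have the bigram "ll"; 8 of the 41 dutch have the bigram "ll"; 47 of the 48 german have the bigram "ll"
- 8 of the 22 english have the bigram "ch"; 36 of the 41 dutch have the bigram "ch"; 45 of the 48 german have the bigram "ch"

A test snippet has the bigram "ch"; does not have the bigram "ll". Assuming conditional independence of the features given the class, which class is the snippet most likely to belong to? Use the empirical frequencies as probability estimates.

dutch

english: (22/111) × (6/22) × (8/22) ≈ 0.019656
dutch: (41/111) × (33/41) × (36/41) ≈ 0.261042
german: (48/111) × (1/48) × (45/48) ≈ 0.00844595
Highest score → dutch.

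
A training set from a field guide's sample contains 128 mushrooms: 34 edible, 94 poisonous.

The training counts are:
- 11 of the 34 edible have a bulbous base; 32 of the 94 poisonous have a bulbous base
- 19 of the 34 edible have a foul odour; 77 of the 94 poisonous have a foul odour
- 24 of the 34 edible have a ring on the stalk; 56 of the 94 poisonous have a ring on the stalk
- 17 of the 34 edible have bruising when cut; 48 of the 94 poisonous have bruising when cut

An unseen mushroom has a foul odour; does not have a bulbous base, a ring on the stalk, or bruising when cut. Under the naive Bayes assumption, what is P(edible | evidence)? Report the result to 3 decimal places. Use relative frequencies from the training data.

0.158

edible: (34/128) × (23/34) × (19/34) × (10/34) × (17/34) ≈ 0.0147667
poisonous: (94/128) × (62/94) × (77/94) × (38/94) × (46/94) ≈ 0.0784929
P(edible | x) = 0.0147667 / 0.0932596 ≈ 0.158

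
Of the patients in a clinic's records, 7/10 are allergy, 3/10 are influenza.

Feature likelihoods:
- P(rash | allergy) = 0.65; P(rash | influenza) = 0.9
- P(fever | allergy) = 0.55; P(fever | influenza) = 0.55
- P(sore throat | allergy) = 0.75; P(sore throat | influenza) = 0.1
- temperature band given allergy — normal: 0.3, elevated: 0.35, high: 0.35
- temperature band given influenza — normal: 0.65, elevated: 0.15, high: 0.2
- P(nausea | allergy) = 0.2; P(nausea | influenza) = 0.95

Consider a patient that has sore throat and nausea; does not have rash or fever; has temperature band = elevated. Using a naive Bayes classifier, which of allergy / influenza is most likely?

allergy: 0.7 × (1−0.65) × (1−0.55) × 0.75 × 0.35 × 0.2 = 0.005788125
influenza: 0.3 × (1−0.9) × (1−0.55) × 0.1 × 0.15 × 0.95 = 0.000192375
Highest score → allergy.

allergy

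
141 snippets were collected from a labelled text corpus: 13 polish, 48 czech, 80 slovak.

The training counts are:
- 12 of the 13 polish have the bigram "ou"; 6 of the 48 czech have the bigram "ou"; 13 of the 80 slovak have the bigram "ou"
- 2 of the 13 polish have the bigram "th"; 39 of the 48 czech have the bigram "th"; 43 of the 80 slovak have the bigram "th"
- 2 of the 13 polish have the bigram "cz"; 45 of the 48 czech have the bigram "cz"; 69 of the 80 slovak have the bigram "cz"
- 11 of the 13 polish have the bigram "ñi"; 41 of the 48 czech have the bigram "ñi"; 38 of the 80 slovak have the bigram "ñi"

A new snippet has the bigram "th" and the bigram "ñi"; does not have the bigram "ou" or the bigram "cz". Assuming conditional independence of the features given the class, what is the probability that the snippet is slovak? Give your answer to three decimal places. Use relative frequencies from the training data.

0.549

polish: (13/141) × (1/13) × (2/13) × (11/13) × (11/13) ≈ 0.000781207
czech: (48/141) × (42/48) × (39/48) × (3/48) × (41/48) ≈ 0.0129204
slovak: (80/141) × (67/80) × (43/80) × (11/80) × (38/80) ≈ 0.0166813
P(slovak | x) = 0.0166813 / 0.030382907 ≈ 0.549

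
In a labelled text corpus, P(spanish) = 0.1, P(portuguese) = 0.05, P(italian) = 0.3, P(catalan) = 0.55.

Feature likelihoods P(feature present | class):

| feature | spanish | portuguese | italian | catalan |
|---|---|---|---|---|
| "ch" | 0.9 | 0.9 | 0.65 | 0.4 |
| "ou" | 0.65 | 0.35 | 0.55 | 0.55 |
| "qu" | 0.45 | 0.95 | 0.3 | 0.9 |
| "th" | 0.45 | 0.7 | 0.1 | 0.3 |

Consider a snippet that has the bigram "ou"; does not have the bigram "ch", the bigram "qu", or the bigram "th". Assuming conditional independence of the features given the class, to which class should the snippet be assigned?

spanish: 0.1 × (1−0.9) × 0.65 × (1−0.45) × (1−0.45) = 0.00196625
portuguese: 0.05 × (1−0.9) × 0.35 × (1−0.95) × (1−0.7) = 0.00002625
italian: 0.3 × (1−0.65) × 0.55 × (1−0.3) × (1−0.1) = 0.0363825
catalan: 0.55 × (1−0.4) × 0.55 × (1−0.9) × (1−0.3) = 0.012705
Highest score → italian.

italian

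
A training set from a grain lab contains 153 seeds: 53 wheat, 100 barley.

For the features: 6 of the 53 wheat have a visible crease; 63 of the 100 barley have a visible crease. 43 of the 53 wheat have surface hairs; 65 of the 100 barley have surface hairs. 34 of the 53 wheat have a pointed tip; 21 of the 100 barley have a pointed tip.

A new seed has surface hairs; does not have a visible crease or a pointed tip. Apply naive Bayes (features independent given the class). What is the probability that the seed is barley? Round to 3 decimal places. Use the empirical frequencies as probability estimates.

0.582

wheat: (53/153) × (47/53) × (43/53) × (19/53) ≈ 0.0893463
barley: (100/153) × (37/100) × (65/100) × (79/100) ≈ 0.12418
P(barley | x) = 0.12418 / 0.2135263 ≈ 0.582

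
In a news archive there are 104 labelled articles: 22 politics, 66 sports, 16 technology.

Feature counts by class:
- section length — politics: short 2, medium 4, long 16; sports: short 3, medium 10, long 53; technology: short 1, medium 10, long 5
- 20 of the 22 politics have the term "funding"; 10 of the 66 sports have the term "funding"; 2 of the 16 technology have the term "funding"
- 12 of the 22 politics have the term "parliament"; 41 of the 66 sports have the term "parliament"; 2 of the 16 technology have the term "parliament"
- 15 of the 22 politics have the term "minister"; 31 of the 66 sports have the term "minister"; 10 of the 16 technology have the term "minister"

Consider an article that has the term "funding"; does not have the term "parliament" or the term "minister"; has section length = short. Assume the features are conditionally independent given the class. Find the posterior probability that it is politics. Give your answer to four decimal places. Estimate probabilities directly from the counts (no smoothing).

0.6652

politics: (22/104) × (2/22) × (20/22) × (10/22) × (7/22) ≈ 0.00252846
sports: (66/104) × (3/66) × (10/66) × (25/66) × (35/66) ≈ 0.000877939
technology: (16/104) × (1/16) × (2/16) × (14/16) × (6/16) ≈ 0.000394381
P(politics | x) = 0.00252846 / 0.00380078 ≈ 0.6652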